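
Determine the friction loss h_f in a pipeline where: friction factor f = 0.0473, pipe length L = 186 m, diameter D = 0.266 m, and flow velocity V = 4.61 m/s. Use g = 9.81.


Darcy-Weisbach equation: h_f = f * (L/D) * V^2/(2g).
f * L/D = 0.0473 * 186/0.266 = 33.0744.
V^2/(2g) = 4.61^2 / (2*9.81) = 21.2521 / 19.62 = 1.0832 m.
h_f = 33.0744 * 1.0832 = 35.826 m.

35.826


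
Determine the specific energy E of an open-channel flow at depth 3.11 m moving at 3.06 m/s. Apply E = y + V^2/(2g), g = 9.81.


Specific energy E = y + V^2/(2g).
Velocity head = V^2/(2g) = 3.06^2 / (2*9.81) = 9.3636 / 19.62 = 0.4772 m.
E = 3.11 + 0.4772 = 3.5872 m.

3.5872


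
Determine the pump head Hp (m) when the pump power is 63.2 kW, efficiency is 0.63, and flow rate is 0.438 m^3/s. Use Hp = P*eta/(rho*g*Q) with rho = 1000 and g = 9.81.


Pump head formula: Hp = P * eta / (rho * g * Q).
Numerator: P * eta = 63.2 * 1000 * 0.63 = 39816.0 W.
Denominator: rho * g * Q = 1000 * 9.81 * 0.438 = 4296.78.
Hp = 39816.0 / 4296.78 = 9.27 m.

9.27


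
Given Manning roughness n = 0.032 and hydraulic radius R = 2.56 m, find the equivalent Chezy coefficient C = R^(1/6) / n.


The Chezy coefficient relates to Manning's n through C = R^(1/6) / n.
R^(1/6) = 2.56^(1/6) = 1.169607.
C = 1.169607 / 0.032 = 36.55 m^(1/2)/s.

36.55


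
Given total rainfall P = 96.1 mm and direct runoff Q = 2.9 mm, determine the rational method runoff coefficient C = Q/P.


The runoff coefficient C = runoff depth / rainfall depth.
C = 2.9 / 96.1
  = 0.0302.

0.0302


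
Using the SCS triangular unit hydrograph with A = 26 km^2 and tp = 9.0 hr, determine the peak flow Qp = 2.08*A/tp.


SCS formula: Qp = 2.08 * A / tp.
Qp = 2.08 * 26 / 9.0
   = 54.08 / 9.0
   = 6.01 m^3/s per cm.

6.01


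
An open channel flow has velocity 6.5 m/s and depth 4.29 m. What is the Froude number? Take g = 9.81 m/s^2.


The Froude number is defined as Fr = V / sqrt(g*y).
g*y = 9.81 * 4.29 = 42.0849.
sqrt(g*y) = sqrt(42.0849) = 6.4873.
Fr = 6.5 / 6.4873 = 1.002.

1.002


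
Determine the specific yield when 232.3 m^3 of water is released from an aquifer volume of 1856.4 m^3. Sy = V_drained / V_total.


Specific yield Sy = Volume drained / Total volume.
Sy = 232.3 / 1856.4
   = 0.1251.

0.1251


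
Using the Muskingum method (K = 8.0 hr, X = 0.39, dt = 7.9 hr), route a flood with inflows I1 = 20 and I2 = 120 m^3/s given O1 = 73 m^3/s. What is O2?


Muskingum coefficients:
denom = 2*K*(1-X) + dt = 2*8.0*(1-0.39) + 7.9 = 17.66.
C0 = (dt - 2*K*X)/denom = (7.9 - 2*8.0*0.39)/17.66 = 0.094.
C1 = (dt + 2*K*X)/denom = (7.9 + 2*8.0*0.39)/17.66 = 0.8007.
C2 = (2*K*(1-X) - dt)/denom = 0.1053.
O2 = C0*I2 + C1*I1 + C2*O1
   = 0.094*120 + 0.8007*20 + 0.1053*73
   = 34.98 m^3/s.

34.98


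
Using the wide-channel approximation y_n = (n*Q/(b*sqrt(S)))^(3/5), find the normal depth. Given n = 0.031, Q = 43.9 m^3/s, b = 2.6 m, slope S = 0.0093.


We use the wide-channel approximation y_n = (n*Q/(b*sqrt(S)))^(3/5).
sqrt(S) = sqrt(0.0093) = 0.096437.
Numerator: n*Q = 0.031 * 43.9 = 1.3609.
Denominator: b*sqrt(S) = 2.6 * 0.096437 = 0.250736.
arg = 5.4276.
y_n = 5.4276^(3/5) = 2.7591 m.

2.7591


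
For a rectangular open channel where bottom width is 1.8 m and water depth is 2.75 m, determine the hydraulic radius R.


For a rectangular section:
Flow area A = b * y = 1.8 * 2.75 = 4.95 m^2.
Wetted perimeter P = b + 2y = 1.8 + 2*2.75 = 7.3 m.
Hydraulic radius R = A/P = 4.95 / 7.3 = 0.6781 m.

0.6781


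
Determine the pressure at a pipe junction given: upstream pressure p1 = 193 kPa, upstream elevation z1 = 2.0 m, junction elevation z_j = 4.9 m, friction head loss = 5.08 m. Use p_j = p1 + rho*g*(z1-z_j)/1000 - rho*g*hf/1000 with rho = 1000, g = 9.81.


Junction pressure: p_j = p1 + rho*g*(z1 - z_j)/1000 - rho*g*hf/1000.
Elevation term = 1000*9.81*(2.0 - 4.9)/1000 = -28.449 kPa.
Friction term = 1000*9.81*5.08/1000 = 49.835 kPa.
p_j = 193 + -28.449 - 49.835 = 114.72 kPa.

114.72


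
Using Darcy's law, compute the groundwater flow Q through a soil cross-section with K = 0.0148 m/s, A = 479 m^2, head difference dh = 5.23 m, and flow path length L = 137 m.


Darcy's law: Q = K * A * i, where i = dh/L.
Hydraulic gradient i = 5.23 / 137 = 0.038175.
Q = 0.0148 * 479 * 0.038175
  = 0.2706 m^3/s.

0.2706


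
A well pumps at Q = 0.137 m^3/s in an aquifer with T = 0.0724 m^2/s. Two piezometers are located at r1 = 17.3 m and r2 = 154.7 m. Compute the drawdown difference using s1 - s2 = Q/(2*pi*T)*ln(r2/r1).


Thiem equation: s1 - s2 = Q/(2*pi*T) * ln(r2/r1).
ln(r2/r1) = ln(154.7/17.3) = 2.1908.
Q/(2*pi*T) = 0.137 / (2*pi*0.0724) = 0.137 / 0.4549 = 0.3012.
s1 - s2 = 0.3012 * 2.1908 = 0.6598 m.

0.6598


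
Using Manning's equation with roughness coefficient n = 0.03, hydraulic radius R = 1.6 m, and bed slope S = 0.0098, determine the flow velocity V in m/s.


Manning's equation gives V = (1/n) * R^(2/3) * S^(1/2).
First, compute R^(2/3) = 1.6^(2/3) = 1.368.
Next, S^(1/2) = 0.0098^(1/2) = 0.098995.
Then 1/n = 1/0.03 = 33.33.
V = 33.33 * 1.368 * 0.098995 = 4.5141 m/s.

4.5141


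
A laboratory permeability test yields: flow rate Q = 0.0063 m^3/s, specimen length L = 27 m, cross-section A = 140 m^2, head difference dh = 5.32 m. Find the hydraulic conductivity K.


From K = Q*L / (A*dh):
Numerator: Q*L = 0.0063 * 27 = 0.1701.
Denominator: A*dh = 140 * 5.32 = 744.8.
K = 0.1701 / 744.8 = 0.000228 m/s.

0.000228


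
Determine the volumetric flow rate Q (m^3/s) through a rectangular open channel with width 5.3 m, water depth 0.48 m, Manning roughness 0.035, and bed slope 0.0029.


For a rectangular channel, the cross-sectional area A = b * y = 5.3 * 0.48 = 2.54 m^2.
The wetted perimeter P = b + 2y = 5.3 + 2*0.48 = 6.26 m.
Hydraulic radius R = A/P = 2.54/6.26 = 0.4064 m.
Velocity V = (1/n)*R^(2/3)*S^(1/2) = (1/0.035)*0.4064^(2/3)*0.0029^(1/2) = 0.8442 m/s.
Discharge Q = A * V = 2.54 * 0.8442 = 2.148 m^3/s.

2.148


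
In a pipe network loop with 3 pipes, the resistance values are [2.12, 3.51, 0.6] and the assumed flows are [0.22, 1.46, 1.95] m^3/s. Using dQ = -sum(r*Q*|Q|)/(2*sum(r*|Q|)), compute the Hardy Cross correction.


Numerator terms (r*Q*|Q|): 2.12*0.22*|0.22| = 0.1026; 3.51*1.46*|1.46| = 7.4819; 0.6*1.95*|1.95| = 2.2815.
Sum of numerator = 9.866.
Denominator terms (r*|Q|): 2.12*|0.22| = 0.4664; 3.51*|1.46| = 5.1246; 0.6*|1.95| = 1.17.
2 * sum of denominator = 2 * 6.761 = 13.522.
dQ = -9.866 / 13.522 = -0.7296 m^3/s.

-0.7296


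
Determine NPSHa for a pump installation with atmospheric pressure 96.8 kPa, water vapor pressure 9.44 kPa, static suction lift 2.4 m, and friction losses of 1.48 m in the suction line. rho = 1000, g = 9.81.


NPSHa = p_atm/(rho*g) - z_s - hf_s - p_vap/(rho*g).
p_atm/(rho*g) = 96.8*1000 / (1000*9.81) = 9.867 m.
p_vap/(rho*g) = 9.44*1000 / (1000*9.81) = 0.962 m.
NPSHa = 9.867 - 2.4 - 1.48 - 0.962
      = 5.03 m.

5.03


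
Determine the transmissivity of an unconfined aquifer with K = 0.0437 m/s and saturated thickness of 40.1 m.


Transmissivity is defined as T = K * h.
T = 0.0437 * 40.1
  = 1.7524 m^2/s.

1.7524


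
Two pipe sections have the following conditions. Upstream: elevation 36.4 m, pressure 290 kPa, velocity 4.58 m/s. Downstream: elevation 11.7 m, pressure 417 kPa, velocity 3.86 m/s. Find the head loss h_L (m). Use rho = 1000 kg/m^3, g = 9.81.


Total head at each section: H = z + p/(rho*g) + V^2/(2g).
H1 = 36.4 + 290*1000/(1000*9.81) + 4.58^2/(2*9.81)
   = 36.4 + 29.562 + 1.0691
   = 67.031 m.
H2 = 11.7 + 417*1000/(1000*9.81) + 3.86^2/(2*9.81)
   = 11.7 + 42.508 + 0.7594
   = 54.967 m.
h_L = H1 - H2 = 67.031 - 54.967 = 12.064 m.

12.064


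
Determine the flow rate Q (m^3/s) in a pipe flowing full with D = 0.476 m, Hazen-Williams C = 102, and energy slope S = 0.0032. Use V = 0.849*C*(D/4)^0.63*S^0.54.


For a full circular pipe, R = D/4 = 0.476/4 = 0.119 m.
V = 0.849 * 102 * 0.119^0.63 * 0.0032^0.54
  = 0.849 * 102 * 0.261574 * 0.044955
  = 1.0183 m/s.
Pipe area A = pi*D^2/4 = pi*0.476^2/4 = 0.178 m^2.
Q = A * V = 0.178 * 1.0183 = 0.1812 m^3/s.

0.1812


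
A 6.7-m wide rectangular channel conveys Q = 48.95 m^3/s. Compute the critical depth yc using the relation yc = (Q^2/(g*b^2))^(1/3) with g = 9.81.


Using yc = (Q^2 / (g * b^2))^(1/3):
Q^2 = 48.95^2 = 2396.1.
g * b^2 = 9.81 * 6.7^2 = 9.81 * 44.89 = 440.37.
Q^2 / (g*b^2) = 2396.1 / 440.37 = 5.4411.
yc = 5.4411^(1/3) = 1.7589 m.

1.7589


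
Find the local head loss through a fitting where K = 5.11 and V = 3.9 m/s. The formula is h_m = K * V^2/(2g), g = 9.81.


Minor loss formula: h_m = K * V^2/(2g).
V^2 = 3.9^2 = 15.21.
V^2/(2g) = 15.21 / 19.62 = 0.7752 m.
h_m = 5.11 * 0.7752 = 3.9614 m.

3.9614


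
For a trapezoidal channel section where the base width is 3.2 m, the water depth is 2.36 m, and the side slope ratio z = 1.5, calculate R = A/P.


For a trapezoidal section with side slope z:
A = (b + z*y)*y = (3.2 + 1.5*2.36)*2.36 = 15.906 m^2.
P = b + 2*y*sqrt(1 + z^2) = 3.2 + 2*2.36*sqrt(1 + 1.5^2) = 11.709 m.
R = A/P = 15.906 / 11.709 = 1.3585 m.

1.3585


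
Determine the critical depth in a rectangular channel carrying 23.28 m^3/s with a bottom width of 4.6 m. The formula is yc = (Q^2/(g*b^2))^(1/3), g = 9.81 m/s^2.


Using yc = (Q^2 / (g * b^2))^(1/3):
Q^2 = 23.28^2 = 541.96.
g * b^2 = 9.81 * 4.6^2 = 9.81 * 21.16 = 207.58.
Q^2 / (g*b^2) = 541.96 / 207.58 = 2.6108.
yc = 2.6108^(1/3) = 1.377 m.

1.377


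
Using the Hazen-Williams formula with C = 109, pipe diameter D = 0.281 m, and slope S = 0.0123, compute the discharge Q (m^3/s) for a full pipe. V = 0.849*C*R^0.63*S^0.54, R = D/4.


For a full circular pipe, R = D/4 = 0.281/4 = 0.0703 m.
V = 0.849 * 109 * 0.0703^0.63 * 0.0123^0.54
  = 0.849 * 109 * 0.187667 * 0.093014
  = 1.6154 m/s.
Pipe area A = pi*D^2/4 = pi*0.281^2/4 = 0.062 m^2.
Q = A * V = 0.062 * 1.6154 = 0.1002 m^3/s.

0.1002


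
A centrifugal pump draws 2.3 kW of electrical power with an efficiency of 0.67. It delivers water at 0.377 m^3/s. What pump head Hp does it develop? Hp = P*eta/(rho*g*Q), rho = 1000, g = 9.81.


Pump head formula: Hp = P * eta / (rho * g * Q).
Numerator: P * eta = 2.3 * 1000 * 0.67 = 1541.0 W.
Denominator: rho * g * Q = 1000 * 9.81 * 0.377 = 3698.37.
Hp = 1541.0 / 3698.37 = 0.42 m.

0.42


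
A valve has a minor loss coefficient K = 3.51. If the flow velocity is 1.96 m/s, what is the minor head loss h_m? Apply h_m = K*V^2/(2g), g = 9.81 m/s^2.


Minor loss formula: h_m = K * V^2/(2g).
V^2 = 1.96^2 = 3.8416.
V^2/(2g) = 3.8416 / 19.62 = 0.1958 m.
h_m = 3.51 * 0.1958 = 0.6873 m.

0.6873


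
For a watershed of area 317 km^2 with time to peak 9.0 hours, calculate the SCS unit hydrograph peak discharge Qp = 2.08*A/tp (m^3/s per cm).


SCS formula: Qp = 2.08 * A / tp.
Qp = 2.08 * 317 / 9.0
   = 659.36 / 9.0
   = 73.26 m^3/s per cm.

73.26


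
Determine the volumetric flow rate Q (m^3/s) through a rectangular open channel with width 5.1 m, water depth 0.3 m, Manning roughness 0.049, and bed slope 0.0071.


For a rectangular channel, the cross-sectional area A = b * y = 5.1 * 0.3 = 1.53 m^2.
The wetted perimeter P = b + 2y = 5.1 + 2*0.3 = 5.7 m.
Hydraulic radius R = A/P = 1.53/5.7 = 0.2684 m.
Velocity V = (1/n)*R^(2/3)*S^(1/2) = (1/0.049)*0.2684^(2/3)*0.0071^(1/2) = 0.7156 m/s.
Discharge Q = A * V = 1.53 * 0.7156 = 1.095 m^3/s.

1.095


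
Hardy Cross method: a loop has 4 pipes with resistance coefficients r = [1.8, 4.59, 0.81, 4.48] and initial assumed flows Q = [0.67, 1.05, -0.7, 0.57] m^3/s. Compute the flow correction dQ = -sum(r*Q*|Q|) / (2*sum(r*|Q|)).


Numerator terms (r*Q*|Q|): 1.8*0.67*|0.67| = 0.808; 4.59*1.05*|1.05| = 5.0605; 0.81*-0.7*|-0.7| = -0.3969; 4.48*0.57*|0.57| = 1.4556.
Sum of numerator = 6.9271.
Denominator terms (r*|Q|): 1.8*|0.67| = 1.206; 4.59*|1.05| = 4.8195; 0.81*|-0.7| = 0.567; 4.48*|0.57| = 2.5536.
2 * sum of denominator = 2 * 9.1461 = 18.2922.
dQ = -6.9271 / 18.2922 = -0.3787 m^3/s.

-0.3787


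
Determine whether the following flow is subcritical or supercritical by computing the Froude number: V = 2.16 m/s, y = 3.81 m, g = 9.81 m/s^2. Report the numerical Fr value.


The Froude number is defined as Fr = V / sqrt(g*y).
g*y = 9.81 * 3.81 = 37.3761.
sqrt(g*y) = sqrt(37.3761) = 6.1136.
Fr = 2.16 / 6.1136 = 0.3533.
Since Fr < 1, the flow is subcritical.

0.3533


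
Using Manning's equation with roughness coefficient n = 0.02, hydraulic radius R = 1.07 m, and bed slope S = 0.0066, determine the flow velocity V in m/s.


Manning's equation gives V = (1/n) * R^(2/3) * S^(1/2).
First, compute R^(2/3) = 1.07^(2/3) = 1.0461.
Next, S^(1/2) = 0.0066^(1/2) = 0.08124.
Then 1/n = 1/0.02 = 50.0.
V = 50.0 * 1.0461 * 0.08124 = 4.2494 m/s.

4.2494


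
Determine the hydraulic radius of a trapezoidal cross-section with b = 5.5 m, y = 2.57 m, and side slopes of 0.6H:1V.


For a trapezoidal section with side slope z:
A = (b + z*y)*y = (5.5 + 0.6*2.57)*2.57 = 18.098 m^2.
P = b + 2*y*sqrt(1 + z^2) = 5.5 + 2*2.57*sqrt(1 + 0.6^2) = 11.494 m.
R = A/P = 18.098 / 11.494 = 1.5745 m.

1.5745


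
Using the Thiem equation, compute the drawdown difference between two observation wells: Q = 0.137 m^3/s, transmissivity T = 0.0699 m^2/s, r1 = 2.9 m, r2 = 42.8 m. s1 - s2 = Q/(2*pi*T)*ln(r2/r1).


Thiem equation: s1 - s2 = Q/(2*pi*T) * ln(r2/r1).
ln(r2/r1) = ln(42.8/2.9) = 2.6918.
Q/(2*pi*T) = 0.137 / (2*pi*0.0699) = 0.137 / 0.4392 = 0.3119.
s1 - s2 = 0.3119 * 2.6918 = 0.8397 m.

0.8397


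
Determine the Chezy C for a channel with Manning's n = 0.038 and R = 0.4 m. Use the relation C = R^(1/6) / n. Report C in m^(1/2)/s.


The Chezy coefficient relates to Manning's n through C = R^(1/6) / n.
R^(1/6) = 0.4^(1/6) = 0.858374.
C = 0.858374 / 0.038 = 22.59 m^(1/2)/s.

22.59


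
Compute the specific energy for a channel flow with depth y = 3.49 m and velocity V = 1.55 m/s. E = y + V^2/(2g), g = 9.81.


Specific energy E = y + V^2/(2g).
Velocity head = V^2/(2g) = 1.55^2 / (2*9.81) = 2.4025 / 19.62 = 0.1225 m.
E = 3.49 + 0.1225 = 3.6125 m.

3.6125


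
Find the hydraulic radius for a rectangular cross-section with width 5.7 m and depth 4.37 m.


For a rectangular section:
Flow area A = b * y = 5.7 * 4.37 = 24.91 m^2.
Wetted perimeter P = b + 2y = 5.7 + 2*4.37 = 14.44 m.
Hydraulic radius R = A/P = 24.91 / 14.44 = 1.725 m.

1.725


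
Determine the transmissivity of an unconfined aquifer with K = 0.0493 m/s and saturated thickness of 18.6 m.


Transmissivity is defined as T = K * h.
T = 0.0493 * 18.6
  = 0.917 m^2/s.

0.917


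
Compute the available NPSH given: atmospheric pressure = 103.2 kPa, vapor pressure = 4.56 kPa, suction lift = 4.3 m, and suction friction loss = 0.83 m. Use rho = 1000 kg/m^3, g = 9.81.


NPSHa = p_atm/(rho*g) - z_s - hf_s - p_vap/(rho*g).
p_atm/(rho*g) = 103.2*1000 / (1000*9.81) = 10.52 m.
p_vap/(rho*g) = 4.56*1000 / (1000*9.81) = 0.465 m.
NPSHa = 10.52 - 4.3 - 0.83 - 0.465
      = 4.93 m.

4.93


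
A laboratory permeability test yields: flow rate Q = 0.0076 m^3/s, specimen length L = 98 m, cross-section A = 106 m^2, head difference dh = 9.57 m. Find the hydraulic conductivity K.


From K = Q*L / (A*dh):
Numerator: Q*L = 0.0076 * 98 = 0.7448.
Denominator: A*dh = 106 * 9.57 = 1014.42.
K = 0.7448 / 1014.42 = 0.000734 m/s.

0.000734


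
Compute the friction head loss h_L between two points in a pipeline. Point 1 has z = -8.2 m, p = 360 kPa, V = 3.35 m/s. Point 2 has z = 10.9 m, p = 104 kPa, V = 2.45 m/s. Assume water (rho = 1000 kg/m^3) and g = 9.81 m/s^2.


Total head at each section: H = z + p/(rho*g) + V^2/(2g).
H1 = -8.2 + 360*1000/(1000*9.81) + 3.35^2/(2*9.81)
   = -8.2 + 36.697 + 0.572
   = 29.069 m.
H2 = 10.9 + 104*1000/(1000*9.81) + 2.45^2/(2*9.81)
   = 10.9 + 10.601 + 0.3059
   = 21.807 m.
h_L = H1 - H2 = 29.069 - 21.807 = 7.262 m.

7.262


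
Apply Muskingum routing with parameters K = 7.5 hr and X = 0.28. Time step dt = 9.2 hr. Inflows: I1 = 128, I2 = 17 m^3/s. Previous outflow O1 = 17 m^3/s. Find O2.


Muskingum coefficients:
denom = 2*K*(1-X) + dt = 2*7.5*(1-0.28) + 9.2 = 20.0.
C0 = (dt - 2*K*X)/denom = (9.2 - 2*7.5*0.28)/20.0 = 0.25.
C1 = (dt + 2*K*X)/denom = (9.2 + 2*7.5*0.28)/20.0 = 0.67.
C2 = (2*K*(1-X) - dt)/denom = 0.08.
O2 = C0*I2 + C1*I1 + C2*O1
   = 0.25*17 + 0.67*128 + 0.08*17
   = 91.37 m^3/s.

91.37


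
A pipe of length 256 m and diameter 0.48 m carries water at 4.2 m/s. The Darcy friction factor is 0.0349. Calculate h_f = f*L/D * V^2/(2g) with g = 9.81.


Darcy-Weisbach equation: h_f = f * (L/D) * V^2/(2g).
f * L/D = 0.0349 * 256/0.48 = 18.6133.
V^2/(2g) = 4.2^2 / (2*9.81) = 17.64 / 19.62 = 0.8991 m.
h_f = 18.6133 * 0.8991 = 16.735 m.

16.735


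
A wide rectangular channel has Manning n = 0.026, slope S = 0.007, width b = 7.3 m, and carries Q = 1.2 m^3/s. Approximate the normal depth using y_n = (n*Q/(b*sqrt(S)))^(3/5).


We use the wide-channel approximation y_n = (n*Q/(b*sqrt(S)))^(3/5).
sqrt(S) = sqrt(0.007) = 0.083666.
Numerator: n*Q = 0.026 * 1.2 = 0.0312.
Denominator: b*sqrt(S) = 7.3 * 0.083666 = 0.610762.
arg = 0.0511.
y_n = 0.0511^(3/5) = 0.1679 m.

0.1679


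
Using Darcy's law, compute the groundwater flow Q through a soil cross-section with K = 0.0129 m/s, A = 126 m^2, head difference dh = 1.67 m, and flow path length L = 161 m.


Darcy's law: Q = K * A * i, where i = dh/L.
Hydraulic gradient i = 1.67 / 161 = 0.010373.
Q = 0.0129 * 126 * 0.010373
  = 0.0169 m^3/s.

0.0169


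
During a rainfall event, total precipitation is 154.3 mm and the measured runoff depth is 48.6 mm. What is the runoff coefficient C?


The runoff coefficient C = runoff depth / rainfall depth.
C = 48.6 / 154.3
  = 0.315.

0.315


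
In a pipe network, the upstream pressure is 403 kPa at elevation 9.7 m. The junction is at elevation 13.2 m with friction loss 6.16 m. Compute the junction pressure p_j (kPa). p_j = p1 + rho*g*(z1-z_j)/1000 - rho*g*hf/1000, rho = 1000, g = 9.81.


Junction pressure: p_j = p1 + rho*g*(z1 - z_j)/1000 - rho*g*hf/1000.
Elevation term = 1000*9.81*(9.7 - 13.2)/1000 = -34.335 kPa.
Friction term = 1000*9.81*6.16/1000 = 60.43 kPa.
p_j = 403 + -34.335 - 60.43 = 308.24 kPa.

308.24


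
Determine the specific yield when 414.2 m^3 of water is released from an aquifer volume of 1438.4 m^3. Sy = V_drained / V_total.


Specific yield Sy = Volume drained / Total volume.
Sy = 414.2 / 1438.4
   = 0.288.

0.288


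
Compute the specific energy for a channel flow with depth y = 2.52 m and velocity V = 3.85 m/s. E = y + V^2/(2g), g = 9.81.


Specific energy E = y + V^2/(2g).
Velocity head = V^2/(2g) = 3.85^2 / (2*9.81) = 14.8225 / 19.62 = 0.7555 m.
E = 2.52 + 0.7555 = 3.2755 m.

3.2755


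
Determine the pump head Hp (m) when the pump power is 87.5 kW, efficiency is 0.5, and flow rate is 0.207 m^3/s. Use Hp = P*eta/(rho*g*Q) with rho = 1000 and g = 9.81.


Pump head formula: Hp = P * eta / (rho * g * Q).
Numerator: P * eta = 87.5 * 1000 * 0.5 = 43750.0 W.
Denominator: rho * g * Q = 1000 * 9.81 * 0.207 = 2030.67.
Hp = 43750.0 / 2030.67 = 21.54 m.

21.54


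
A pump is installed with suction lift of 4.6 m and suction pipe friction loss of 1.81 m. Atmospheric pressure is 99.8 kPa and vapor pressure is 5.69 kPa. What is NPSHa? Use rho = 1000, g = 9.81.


NPSHa = p_atm/(rho*g) - z_s - hf_s - p_vap/(rho*g).
p_atm/(rho*g) = 99.8*1000 / (1000*9.81) = 10.173 m.
p_vap/(rho*g) = 5.69*1000 / (1000*9.81) = 0.58 m.
NPSHa = 10.173 - 4.6 - 1.81 - 0.58
      = 3.18 m.

3.18


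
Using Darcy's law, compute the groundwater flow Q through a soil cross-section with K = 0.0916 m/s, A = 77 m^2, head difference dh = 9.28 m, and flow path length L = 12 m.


Darcy's law: Q = K * A * i, where i = dh/L.
Hydraulic gradient i = 9.28 / 12 = 0.773333.
Q = 0.0916 * 77 * 0.773333
  = 5.4545 m^3/s.

5.4545


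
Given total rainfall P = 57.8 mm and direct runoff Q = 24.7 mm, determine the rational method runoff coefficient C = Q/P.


The runoff coefficient C = runoff depth / rainfall depth.
C = 24.7 / 57.8
  = 0.4273.

0.4273


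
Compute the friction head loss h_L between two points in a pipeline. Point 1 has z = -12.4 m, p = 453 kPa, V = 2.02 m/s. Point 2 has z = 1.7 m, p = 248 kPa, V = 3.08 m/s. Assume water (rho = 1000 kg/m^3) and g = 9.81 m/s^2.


Total head at each section: H = z + p/(rho*g) + V^2/(2g).
H1 = -12.4 + 453*1000/(1000*9.81) + 2.02^2/(2*9.81)
   = -12.4 + 46.177 + 0.208
   = 33.985 m.
H2 = 1.7 + 248*1000/(1000*9.81) + 3.08^2/(2*9.81)
   = 1.7 + 25.28 + 0.4835
   = 27.464 m.
h_L = H1 - H2 = 33.985 - 27.464 = 6.522 m.

6.522


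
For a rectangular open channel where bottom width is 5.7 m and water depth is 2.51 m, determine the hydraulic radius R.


For a rectangular section:
Flow area A = b * y = 5.7 * 2.51 = 14.31 m^2.
Wetted perimeter P = b + 2y = 5.7 + 2*2.51 = 10.72 m.
Hydraulic radius R = A/P = 14.31 / 10.72 = 1.3346 m.

1.3346


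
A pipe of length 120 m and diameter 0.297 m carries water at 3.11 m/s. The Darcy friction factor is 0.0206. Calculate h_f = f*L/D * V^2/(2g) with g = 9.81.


Darcy-Weisbach equation: h_f = f * (L/D) * V^2/(2g).
f * L/D = 0.0206 * 120/0.297 = 8.3232.
V^2/(2g) = 3.11^2 / (2*9.81) = 9.6721 / 19.62 = 0.493 m.
h_f = 8.3232 * 0.493 = 4.103 m.

4.103


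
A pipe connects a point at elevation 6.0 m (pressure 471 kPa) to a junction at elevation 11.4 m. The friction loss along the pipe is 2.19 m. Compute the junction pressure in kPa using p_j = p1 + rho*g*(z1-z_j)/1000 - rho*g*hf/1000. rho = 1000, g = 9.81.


Junction pressure: p_j = p1 + rho*g*(z1 - z_j)/1000 - rho*g*hf/1000.
Elevation term = 1000*9.81*(6.0 - 11.4)/1000 = -52.974 kPa.
Friction term = 1000*9.81*2.19/1000 = 21.484 kPa.
p_j = 471 + -52.974 - 21.484 = 396.54 kPa.

396.54


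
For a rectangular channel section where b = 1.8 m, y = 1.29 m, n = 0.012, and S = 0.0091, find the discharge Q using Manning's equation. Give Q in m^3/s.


For a rectangular channel, the cross-sectional area A = b * y = 1.8 * 1.29 = 2.32 m^2.
The wetted perimeter P = b + 2y = 1.8 + 2*1.29 = 4.38 m.
Hydraulic radius R = A/P = 2.32/4.38 = 0.5301 m.
Velocity V = (1/n)*R^(2/3)*S^(1/2) = (1/0.012)*0.5301^(2/3)*0.0091^(1/2) = 5.2071 m/s.
Discharge Q = A * V = 2.32 * 5.2071 = 12.091 m^3/s.

12.091


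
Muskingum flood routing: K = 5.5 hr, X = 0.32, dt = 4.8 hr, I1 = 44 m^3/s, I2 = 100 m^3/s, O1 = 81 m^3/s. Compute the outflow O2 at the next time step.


Muskingum coefficients:
denom = 2*K*(1-X) + dt = 2*5.5*(1-0.32) + 4.8 = 12.28.
C0 = (dt - 2*K*X)/denom = (4.8 - 2*5.5*0.32)/12.28 = 0.1042.
C1 = (dt + 2*K*X)/denom = (4.8 + 2*5.5*0.32)/12.28 = 0.6775.
C2 = (2*K*(1-X) - dt)/denom = 0.2182.
O2 = C0*I2 + C1*I1 + C2*O1
   = 0.1042*100 + 0.6775*44 + 0.2182*81
   = 57.91 m^3/s.

57.91


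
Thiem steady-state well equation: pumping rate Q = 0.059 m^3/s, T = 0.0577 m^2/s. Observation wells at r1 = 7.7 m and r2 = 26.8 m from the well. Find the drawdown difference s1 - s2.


Thiem equation: s1 - s2 = Q/(2*pi*T) * ln(r2/r1).
ln(r2/r1) = ln(26.8/7.7) = 1.2472.
Q/(2*pi*T) = 0.059 / (2*pi*0.0577) = 0.059 / 0.3625 = 0.1627.
s1 - s2 = 0.1627 * 1.2472 = 0.203 m.

0.203


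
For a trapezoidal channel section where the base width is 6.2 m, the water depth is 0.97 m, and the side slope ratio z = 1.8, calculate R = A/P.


For a trapezoidal section with side slope z:
A = (b + z*y)*y = (6.2 + 1.8*0.97)*0.97 = 7.708 m^2.
P = b + 2*y*sqrt(1 + z^2) = 6.2 + 2*0.97*sqrt(1 + 1.8^2) = 10.195 m.
R = A/P = 7.708 / 10.195 = 0.756 m.

0.756


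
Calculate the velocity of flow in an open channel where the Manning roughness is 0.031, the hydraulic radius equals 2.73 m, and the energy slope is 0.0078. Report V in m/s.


Manning's equation gives V = (1/n) * R^(2/3) * S^(1/2).
First, compute R^(2/3) = 2.73^(2/3) = 1.9533.
Next, S^(1/2) = 0.0078^(1/2) = 0.088318.
Then 1/n = 1/0.031 = 32.26.
V = 32.26 * 1.9533 * 0.088318 = 5.5649 m/s.

5.5649


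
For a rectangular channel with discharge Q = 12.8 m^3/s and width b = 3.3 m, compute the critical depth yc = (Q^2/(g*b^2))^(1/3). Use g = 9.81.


Using yc = (Q^2 / (g * b^2))^(1/3):
Q^2 = 12.8^2 = 163.84.
g * b^2 = 9.81 * 3.3^2 = 9.81 * 10.89 = 106.83.
Q^2 / (g*b^2) = 163.84 / 106.83 = 1.5337.
yc = 1.5337^(1/3) = 1.1532 m.

1.1532


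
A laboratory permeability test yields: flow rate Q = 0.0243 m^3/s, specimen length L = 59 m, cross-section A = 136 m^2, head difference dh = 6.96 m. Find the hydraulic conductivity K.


From K = Q*L / (A*dh):
Numerator: Q*L = 0.0243 * 59 = 1.4337.
Denominator: A*dh = 136 * 6.96 = 946.56.
K = 1.4337 / 946.56 = 0.001515 m/s.

0.001515


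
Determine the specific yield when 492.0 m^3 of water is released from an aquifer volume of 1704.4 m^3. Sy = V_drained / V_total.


Specific yield Sy = Volume drained / Total volume.
Sy = 492.0 / 1704.4
   = 0.2887.

0.2887


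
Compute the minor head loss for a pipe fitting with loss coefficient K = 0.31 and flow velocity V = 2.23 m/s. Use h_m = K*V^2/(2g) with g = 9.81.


Minor loss formula: h_m = K * V^2/(2g).
V^2 = 2.23^2 = 4.9729.
V^2/(2g) = 4.9729 / 19.62 = 0.2535 m.
h_m = 0.31 * 0.2535 = 0.0786 m.

0.0786


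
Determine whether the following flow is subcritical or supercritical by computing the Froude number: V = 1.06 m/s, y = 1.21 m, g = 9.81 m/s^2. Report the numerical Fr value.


The Froude number is defined as Fr = V / sqrt(g*y).
g*y = 9.81 * 1.21 = 11.8701.
sqrt(g*y) = sqrt(11.8701) = 3.4453.
Fr = 1.06 / 3.4453 = 0.3077.
Since Fr < 1, the flow is subcritical.

0.3077


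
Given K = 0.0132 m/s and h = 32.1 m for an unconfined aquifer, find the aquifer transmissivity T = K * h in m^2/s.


Transmissivity is defined as T = K * h.
T = 0.0132 * 32.1
  = 0.4237 m^2/s.

0.4237


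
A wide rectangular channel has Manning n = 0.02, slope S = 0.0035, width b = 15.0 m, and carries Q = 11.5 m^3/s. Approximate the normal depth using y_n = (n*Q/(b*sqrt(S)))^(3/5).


We use the wide-channel approximation y_n = (n*Q/(b*sqrt(S)))^(3/5).
sqrt(S) = sqrt(0.0035) = 0.059161.
Numerator: n*Q = 0.02 * 11.5 = 0.23.
Denominator: b*sqrt(S) = 15.0 * 0.059161 = 0.887415.
arg = 0.2592.
y_n = 0.2592^(3/5) = 0.4448 m.

0.4448


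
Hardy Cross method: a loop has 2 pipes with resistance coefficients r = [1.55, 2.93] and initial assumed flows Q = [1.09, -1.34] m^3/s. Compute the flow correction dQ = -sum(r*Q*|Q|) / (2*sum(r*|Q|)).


Numerator terms (r*Q*|Q|): 1.55*1.09*|1.09| = 1.8416; 2.93*-1.34*|-1.34| = -5.2611.
Sum of numerator = -3.4196.
Denominator terms (r*|Q|): 1.55*|1.09| = 1.6895; 2.93*|-1.34| = 3.9262.
2 * sum of denominator = 2 * 5.6157 = 11.2314.
dQ = --3.4196 / 11.2314 = 0.3045 m^3/s.

0.3045


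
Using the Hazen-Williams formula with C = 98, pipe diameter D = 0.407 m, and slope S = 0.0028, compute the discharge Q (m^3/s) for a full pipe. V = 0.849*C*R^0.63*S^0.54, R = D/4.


For a full circular pipe, R = D/4 = 0.407/4 = 0.1017 m.
V = 0.849 * 98 * 0.1017^0.63 * 0.0028^0.54
  = 0.849 * 98 * 0.236999 * 0.041828
  = 0.8248 m/s.
Pipe area A = pi*D^2/4 = pi*0.407^2/4 = 0.1301 m^2.
Q = A * V = 0.1301 * 0.8248 = 0.1073 m^3/s.

0.1073


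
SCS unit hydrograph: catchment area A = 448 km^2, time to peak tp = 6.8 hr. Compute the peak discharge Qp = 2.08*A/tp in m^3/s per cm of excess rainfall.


SCS formula: Qp = 2.08 * A / tp.
Qp = 2.08 * 448 / 6.8
   = 931.84 / 6.8
   = 137.04 m^3/s per cm.

137.04


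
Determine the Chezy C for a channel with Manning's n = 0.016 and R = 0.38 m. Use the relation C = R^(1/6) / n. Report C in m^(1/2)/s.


The Chezy coefficient relates to Manning's n through C = R^(1/6) / n.
R^(1/6) = 0.38^(1/6) = 0.851067.
C = 0.851067 / 0.016 = 53.19 m^(1/2)/s.

53.19


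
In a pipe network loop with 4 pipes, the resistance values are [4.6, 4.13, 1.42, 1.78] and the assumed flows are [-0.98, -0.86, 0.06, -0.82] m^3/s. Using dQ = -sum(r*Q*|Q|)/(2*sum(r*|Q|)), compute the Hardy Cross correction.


Numerator terms (r*Q*|Q|): 4.6*-0.98*|-0.98| = -4.4178; 4.13*-0.86*|-0.86| = -3.0545; 1.42*0.06*|0.06| = 0.0051; 1.78*-0.82*|-0.82| = -1.1969.
Sum of numerator = -8.6641.
Denominator terms (r*|Q|): 4.6*|-0.98| = 4.508; 4.13*|-0.86| = 3.5518; 1.42*|0.06| = 0.0852; 1.78*|-0.82| = 1.4596.
2 * sum of denominator = 2 * 9.6046 = 19.2092.
dQ = --8.6641 / 19.2092 = 0.451 m^3/s.

0.451


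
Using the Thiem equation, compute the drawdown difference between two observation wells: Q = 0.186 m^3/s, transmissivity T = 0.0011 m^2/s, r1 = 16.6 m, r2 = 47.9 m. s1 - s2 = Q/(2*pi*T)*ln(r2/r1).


Thiem equation: s1 - s2 = Q/(2*pi*T) * ln(r2/r1).
ln(r2/r1) = ln(47.9/16.6) = 1.0597.
Q/(2*pi*T) = 0.186 / (2*pi*0.0011) = 0.186 / 0.0069 = 26.9117.
s1 - s2 = 26.9117 * 1.0597 = 28.5186 m.

28.5186


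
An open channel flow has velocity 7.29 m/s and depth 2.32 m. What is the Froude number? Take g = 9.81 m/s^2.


The Froude number is defined as Fr = V / sqrt(g*y).
g*y = 9.81 * 2.32 = 22.7592.
sqrt(g*y) = sqrt(22.7592) = 4.7707.
Fr = 7.29 / 4.7707 = 1.5281.

1.5281


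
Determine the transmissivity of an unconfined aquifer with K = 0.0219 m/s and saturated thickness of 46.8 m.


Transmissivity is defined as T = K * h.
T = 0.0219 * 46.8
  = 1.0249 m^2/s.

1.0249


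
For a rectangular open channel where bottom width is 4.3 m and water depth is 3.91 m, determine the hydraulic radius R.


For a rectangular section:
Flow area A = b * y = 4.3 * 3.91 = 16.81 m^2.
Wetted perimeter P = b + 2y = 4.3 + 2*3.91 = 12.12 m.
Hydraulic radius R = A/P = 16.81 / 12.12 = 1.3872 m.

1.3872


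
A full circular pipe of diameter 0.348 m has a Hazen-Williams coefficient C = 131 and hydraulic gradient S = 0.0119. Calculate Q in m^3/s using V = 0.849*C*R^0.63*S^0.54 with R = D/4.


For a full circular pipe, R = D/4 = 0.348/4 = 0.087 m.
V = 0.849 * 131 * 0.087^0.63 * 0.0119^0.54
  = 0.849 * 131 * 0.214732 * 0.091368
  = 2.1821 m/s.
Pipe area A = pi*D^2/4 = pi*0.348^2/4 = 0.0951 m^2.
Q = A * V = 0.0951 * 2.1821 = 0.2075 m^3/s.

0.2075


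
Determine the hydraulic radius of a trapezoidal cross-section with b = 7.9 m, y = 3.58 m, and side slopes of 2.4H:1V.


For a trapezoidal section with side slope z:
A = (b + z*y)*y = (7.9 + 2.4*3.58)*3.58 = 59.041 m^2.
P = b + 2*y*sqrt(1 + z^2) = 7.9 + 2*3.58*sqrt(1 + 2.4^2) = 26.516 m.
R = A/P = 59.041 / 26.516 = 2.2266 m.

2.2266


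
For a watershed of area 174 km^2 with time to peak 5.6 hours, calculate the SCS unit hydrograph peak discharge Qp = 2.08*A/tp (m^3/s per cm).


SCS formula: Qp = 2.08 * A / tp.
Qp = 2.08 * 174 / 5.6
   = 361.92 / 5.6
   = 64.63 m^3/s per cm.

64.63


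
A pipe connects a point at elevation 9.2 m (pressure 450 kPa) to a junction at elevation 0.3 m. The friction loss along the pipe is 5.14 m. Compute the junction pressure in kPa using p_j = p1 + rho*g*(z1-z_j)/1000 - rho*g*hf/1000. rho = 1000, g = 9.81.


Junction pressure: p_j = p1 + rho*g*(z1 - z_j)/1000 - rho*g*hf/1000.
Elevation term = 1000*9.81*(9.2 - 0.3)/1000 = 87.309 kPa.
Friction term = 1000*9.81*5.14/1000 = 50.423 kPa.
p_j = 450 + 87.309 - 50.423 = 486.89 kPa.

486.89


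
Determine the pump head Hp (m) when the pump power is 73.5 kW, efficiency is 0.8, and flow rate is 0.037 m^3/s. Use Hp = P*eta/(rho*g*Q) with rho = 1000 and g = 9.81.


Pump head formula: Hp = P * eta / (rho * g * Q).
Numerator: P * eta = 73.5 * 1000 * 0.8 = 58800.0 W.
Denominator: rho * g * Q = 1000 * 9.81 * 0.037 = 362.97.
Hp = 58800.0 / 362.97 = 162.0 m.

162.0


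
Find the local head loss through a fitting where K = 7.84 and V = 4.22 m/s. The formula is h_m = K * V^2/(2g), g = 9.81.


Minor loss formula: h_m = K * V^2/(2g).
V^2 = 4.22^2 = 17.8084.
V^2/(2g) = 17.8084 / 19.62 = 0.9077 m.
h_m = 7.84 * 0.9077 = 7.1161 m.

7.1161


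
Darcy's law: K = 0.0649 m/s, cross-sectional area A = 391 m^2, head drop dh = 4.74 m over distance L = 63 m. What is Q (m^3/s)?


Darcy's law: Q = K * A * i, where i = dh/L.
Hydraulic gradient i = 4.74 / 63 = 0.075238.
Q = 0.0649 * 391 * 0.075238
  = 1.9092 m^3/s.

1.9092


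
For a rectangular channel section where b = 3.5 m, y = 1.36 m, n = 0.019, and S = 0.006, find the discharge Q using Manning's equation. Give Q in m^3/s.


For a rectangular channel, the cross-sectional area A = b * y = 3.5 * 1.36 = 4.76 m^2.
The wetted perimeter P = b + 2y = 3.5 + 2*1.36 = 6.22 m.
Hydraulic radius R = A/P = 4.76/6.22 = 0.7653 m.
Velocity V = (1/n)*R^(2/3)*S^(1/2) = (1/0.019)*0.7653^(2/3)*0.006^(1/2) = 3.4109 m/s.
Discharge Q = A * V = 4.76 * 3.4109 = 16.236 m^3/s.

16.236


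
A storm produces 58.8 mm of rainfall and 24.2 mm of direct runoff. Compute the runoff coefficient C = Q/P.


The runoff coefficient C = runoff depth / rainfall depth.
C = 24.2 / 58.8
  = 0.4116.

0.4116


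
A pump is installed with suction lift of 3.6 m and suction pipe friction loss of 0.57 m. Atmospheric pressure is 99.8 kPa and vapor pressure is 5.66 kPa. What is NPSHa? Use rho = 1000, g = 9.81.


NPSHa = p_atm/(rho*g) - z_s - hf_s - p_vap/(rho*g).
p_atm/(rho*g) = 99.8*1000 / (1000*9.81) = 10.173 m.
p_vap/(rho*g) = 5.66*1000 / (1000*9.81) = 0.577 m.
NPSHa = 10.173 - 3.6 - 0.57 - 0.577
      = 5.43 m.

5.43


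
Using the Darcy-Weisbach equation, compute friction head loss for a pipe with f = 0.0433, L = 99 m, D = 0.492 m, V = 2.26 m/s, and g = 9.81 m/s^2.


Darcy-Weisbach equation: h_f = f * (L/D) * V^2/(2g).
f * L/D = 0.0433 * 99/0.492 = 8.7128.
V^2/(2g) = 2.26^2 / (2*9.81) = 5.1076 / 19.62 = 0.2603 m.
h_f = 8.7128 * 0.2603 = 2.268 m.

2.268


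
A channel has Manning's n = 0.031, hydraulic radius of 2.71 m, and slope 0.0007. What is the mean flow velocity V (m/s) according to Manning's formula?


Manning's equation gives V = (1/n) * R^(2/3) * S^(1/2).
First, compute R^(2/3) = 2.71^(2/3) = 1.9438.
Next, S^(1/2) = 0.0007^(1/2) = 0.026458.
Then 1/n = 1/0.031 = 32.26.
V = 32.26 * 1.9438 * 0.026458 = 1.659 m/s.

1.659


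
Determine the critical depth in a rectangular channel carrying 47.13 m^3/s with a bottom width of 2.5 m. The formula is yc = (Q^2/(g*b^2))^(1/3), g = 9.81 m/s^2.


Using yc = (Q^2 / (g * b^2))^(1/3):
Q^2 = 47.13^2 = 2221.24.
g * b^2 = 9.81 * 2.5^2 = 9.81 * 6.25 = 61.31.
Q^2 / (g*b^2) = 2221.24 / 61.31 = 36.2297.
yc = 36.2297^(1/3) = 3.3089 m.

3.3089


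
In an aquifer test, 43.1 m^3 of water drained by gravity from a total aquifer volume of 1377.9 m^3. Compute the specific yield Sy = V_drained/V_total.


Specific yield Sy = Volume drained / Total volume.
Sy = 43.1 / 1377.9
   = 0.0313.

0.0313


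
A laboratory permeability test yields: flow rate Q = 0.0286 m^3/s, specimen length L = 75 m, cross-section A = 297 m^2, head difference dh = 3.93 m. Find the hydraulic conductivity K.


From K = Q*L / (A*dh):
Numerator: Q*L = 0.0286 * 75 = 2.145.
Denominator: A*dh = 297 * 3.93 = 1167.21.
K = 2.145 / 1167.21 = 0.001838 m/s.

0.001838


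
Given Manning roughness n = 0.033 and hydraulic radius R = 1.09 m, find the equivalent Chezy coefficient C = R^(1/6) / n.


The Chezy coefficient relates to Manning's n through C = R^(1/6) / n.
R^(1/6) = 1.09^(1/6) = 1.014467.
C = 1.014467 / 0.033 = 30.74 m^(1/2)/s.

30.74


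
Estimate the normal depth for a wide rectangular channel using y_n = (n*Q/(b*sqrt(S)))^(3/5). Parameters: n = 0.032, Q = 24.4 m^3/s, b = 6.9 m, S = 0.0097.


We use the wide-channel approximation y_n = (n*Q/(b*sqrt(S)))^(3/5).
sqrt(S) = sqrt(0.0097) = 0.098489.
Numerator: n*Q = 0.032 * 24.4 = 0.7808.
Denominator: b*sqrt(S) = 6.9 * 0.098489 = 0.679574.
arg = 1.149.
y_n = 1.149^(3/5) = 1.0869 m.

1.0869


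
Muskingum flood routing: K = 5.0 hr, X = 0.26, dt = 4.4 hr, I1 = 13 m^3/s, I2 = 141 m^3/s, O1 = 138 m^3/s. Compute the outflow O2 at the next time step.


Muskingum coefficients:
denom = 2*K*(1-X) + dt = 2*5.0*(1-0.26) + 4.4 = 11.8.
C0 = (dt - 2*K*X)/denom = (4.4 - 2*5.0*0.26)/11.8 = 0.1525.
C1 = (dt + 2*K*X)/denom = (4.4 + 2*5.0*0.26)/11.8 = 0.5932.
C2 = (2*K*(1-X) - dt)/denom = 0.2542.
O2 = C0*I2 + C1*I1 + C2*O1
   = 0.1525*141 + 0.5932*13 + 0.2542*138
   = 64.31 m^3/s.

64.31


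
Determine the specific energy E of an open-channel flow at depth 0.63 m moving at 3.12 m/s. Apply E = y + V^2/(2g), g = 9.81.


Specific energy E = y + V^2/(2g).
Velocity head = V^2/(2g) = 3.12^2 / (2*9.81) = 9.7344 / 19.62 = 0.4961 m.
E = 0.63 + 0.4961 = 1.1261 m.

1.1261


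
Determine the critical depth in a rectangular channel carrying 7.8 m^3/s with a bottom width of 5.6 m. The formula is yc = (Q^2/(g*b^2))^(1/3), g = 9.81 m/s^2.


Using yc = (Q^2 / (g * b^2))^(1/3):
Q^2 = 7.8^2 = 60.84.
g * b^2 = 9.81 * 5.6^2 = 9.81 * 31.36 = 307.64.
Q^2 / (g*b^2) = 60.84 / 307.64 = 0.1978.
yc = 0.1978^(1/3) = 0.5826 m.

0.5826


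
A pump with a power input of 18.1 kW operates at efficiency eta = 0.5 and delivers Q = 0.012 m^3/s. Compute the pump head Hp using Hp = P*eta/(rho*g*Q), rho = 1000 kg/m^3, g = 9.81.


Pump head formula: Hp = P * eta / (rho * g * Q).
Numerator: P * eta = 18.1 * 1000 * 0.5 = 9050.0 W.
Denominator: rho * g * Q = 1000 * 9.81 * 0.012 = 117.72.
Hp = 9050.0 / 117.72 = 76.88 m.

76.88


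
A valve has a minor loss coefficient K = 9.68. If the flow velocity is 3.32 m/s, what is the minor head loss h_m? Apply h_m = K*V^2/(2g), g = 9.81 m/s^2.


Minor loss formula: h_m = K * V^2/(2g).
V^2 = 3.32^2 = 11.0224.
V^2/(2g) = 11.0224 / 19.62 = 0.5618 m.
h_m = 9.68 * 0.5618 = 5.4382 m.

5.4382


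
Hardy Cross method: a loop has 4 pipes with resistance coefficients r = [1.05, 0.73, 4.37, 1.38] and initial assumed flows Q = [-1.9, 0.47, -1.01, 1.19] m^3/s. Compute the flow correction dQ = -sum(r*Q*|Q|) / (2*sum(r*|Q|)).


Numerator terms (r*Q*|Q|): 1.05*-1.9*|-1.9| = -3.7905; 0.73*0.47*|0.47| = 0.1613; 4.37*-1.01*|-1.01| = -4.4578; 1.38*1.19*|1.19| = 1.9542.
Sum of numerator = -6.1329.
Denominator terms (r*|Q|): 1.05*|-1.9| = 1.995; 0.73*|0.47| = 0.3431; 4.37*|-1.01| = 4.4137; 1.38*|1.19| = 1.6422.
2 * sum of denominator = 2 * 8.394 = 16.788.
dQ = --6.1329 / 16.788 = 0.3653 m^3/s.

0.3653


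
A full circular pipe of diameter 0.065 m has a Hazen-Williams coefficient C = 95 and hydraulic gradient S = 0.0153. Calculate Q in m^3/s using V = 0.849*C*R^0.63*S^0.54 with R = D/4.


For a full circular pipe, R = D/4 = 0.065/4 = 0.0163 m.
V = 0.849 * 95 * 0.0163^0.63 * 0.0153^0.54
  = 0.849 * 95 * 0.074617 * 0.104649
  = 0.6298 m/s.
Pipe area A = pi*D^2/4 = pi*0.065^2/4 = 0.0033 m^2.
Q = A * V = 0.0033 * 0.6298 = 0.0021 m^3/s.

0.0021


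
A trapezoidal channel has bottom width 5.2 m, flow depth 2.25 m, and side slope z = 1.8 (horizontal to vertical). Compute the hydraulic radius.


For a trapezoidal section with side slope z:
A = (b + z*y)*y = (5.2 + 1.8*2.25)*2.25 = 20.812 m^2.
P = b + 2*y*sqrt(1 + z^2) = 5.2 + 2*2.25*sqrt(1 + 1.8^2) = 14.466 m.
R = A/P = 20.812 / 14.466 = 1.4387 m.

1.4387


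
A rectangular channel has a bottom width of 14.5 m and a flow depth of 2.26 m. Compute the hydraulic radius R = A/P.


For a rectangular section:
Flow area A = b * y = 14.5 * 2.26 = 32.77 m^2.
Wetted perimeter P = b + 2y = 14.5 + 2*2.26 = 19.02 m.
Hydraulic radius R = A/P = 32.77 / 19.02 = 1.7229 m.

1.7229


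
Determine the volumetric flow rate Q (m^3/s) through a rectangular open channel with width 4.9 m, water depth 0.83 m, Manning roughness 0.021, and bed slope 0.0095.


For a rectangular channel, the cross-sectional area A = b * y = 4.9 * 0.83 = 4.07 m^2.
The wetted perimeter P = b + 2y = 4.9 + 2*0.83 = 6.56 m.
Hydraulic radius R = A/P = 4.07/6.56 = 0.62 m.
Velocity V = (1/n)*R^(2/3)*S^(1/2) = (1/0.021)*0.62^(2/3)*0.0095^(1/2) = 3.3746 m/s.
Discharge Q = A * V = 4.07 * 3.3746 = 13.725 m^3/s.

13.725


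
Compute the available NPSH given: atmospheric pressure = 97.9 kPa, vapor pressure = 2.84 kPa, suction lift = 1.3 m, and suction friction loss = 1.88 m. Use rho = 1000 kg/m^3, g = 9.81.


NPSHa = p_atm/(rho*g) - z_s - hf_s - p_vap/(rho*g).
p_atm/(rho*g) = 97.9*1000 / (1000*9.81) = 9.98 m.
p_vap/(rho*g) = 2.84*1000 / (1000*9.81) = 0.29 m.
NPSHa = 9.98 - 1.3 - 1.88 - 0.29
      = 6.51 m.

6.51


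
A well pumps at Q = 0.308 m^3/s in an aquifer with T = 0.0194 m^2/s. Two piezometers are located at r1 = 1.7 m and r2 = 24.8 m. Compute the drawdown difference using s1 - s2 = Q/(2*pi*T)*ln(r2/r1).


Thiem equation: s1 - s2 = Q/(2*pi*T) * ln(r2/r1).
ln(r2/r1) = ln(24.8/1.7) = 2.6802.
Q/(2*pi*T) = 0.308 / (2*pi*0.0194) = 0.308 / 0.1219 = 2.5268.
s1 - s2 = 2.5268 * 2.6802 = 6.7723 m.

6.7723
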